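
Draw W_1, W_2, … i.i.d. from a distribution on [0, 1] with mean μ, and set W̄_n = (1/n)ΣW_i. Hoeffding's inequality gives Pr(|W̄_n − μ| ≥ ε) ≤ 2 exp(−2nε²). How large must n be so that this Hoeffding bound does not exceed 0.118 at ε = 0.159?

56

Require 2·exp(−2nε²) ≤ 0.118, i.e. 2nε² ≥ ln(2/0.118) = 2.830218.
So n ≥ 2.830218 / (2·0.159²) = 55.975.
The smallest integer n is 56.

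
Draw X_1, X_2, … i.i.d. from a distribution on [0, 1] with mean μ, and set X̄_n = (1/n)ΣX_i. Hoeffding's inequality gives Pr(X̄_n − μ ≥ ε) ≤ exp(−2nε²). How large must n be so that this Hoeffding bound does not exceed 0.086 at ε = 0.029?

Require exp(−2nε²) ≤ 0.086, i.e. 2nε² ≥ ln(1/0.086) = 2.453408.
So n ≥ 2.453408 / (2·0.029²) = 1458.625.
The smallest integer n is 1459.

1459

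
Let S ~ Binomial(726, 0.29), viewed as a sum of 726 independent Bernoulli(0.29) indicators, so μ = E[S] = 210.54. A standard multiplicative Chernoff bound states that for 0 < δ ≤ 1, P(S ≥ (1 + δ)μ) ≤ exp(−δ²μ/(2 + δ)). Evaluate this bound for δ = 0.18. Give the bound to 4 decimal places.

0.0438

Exponent = δ²μ/(2 + δ) = 0.18²·210.54/2.18 = 3.1291.
Bound = exp(−3.1291) = 0.04376.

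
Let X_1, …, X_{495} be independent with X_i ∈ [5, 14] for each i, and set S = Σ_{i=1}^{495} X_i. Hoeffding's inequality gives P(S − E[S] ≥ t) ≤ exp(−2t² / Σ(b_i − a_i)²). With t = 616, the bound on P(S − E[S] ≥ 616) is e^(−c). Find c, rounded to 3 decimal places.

Σ(b_i − a_i)² = 495·(9)² = 40095.
c = 2t²/40095 = 2·616²/40095 = 18.9278.

18.928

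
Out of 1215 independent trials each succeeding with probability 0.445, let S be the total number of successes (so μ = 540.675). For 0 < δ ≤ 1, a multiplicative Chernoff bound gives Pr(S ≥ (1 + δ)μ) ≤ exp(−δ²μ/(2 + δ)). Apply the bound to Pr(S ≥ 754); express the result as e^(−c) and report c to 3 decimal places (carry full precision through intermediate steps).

Write 754 = (1 + δ)μ, so δ = 754/540.675 − 1 = 0.3945531…
Then the exponent is δ²μ/(2 + δ) = (754 − μ)² / (μ·(2 + δ)) = 35.149791.

35.150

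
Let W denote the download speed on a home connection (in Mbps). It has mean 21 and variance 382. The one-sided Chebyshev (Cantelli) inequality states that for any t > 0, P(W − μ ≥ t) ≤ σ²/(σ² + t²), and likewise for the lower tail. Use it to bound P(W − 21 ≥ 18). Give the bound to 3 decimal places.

Here σ² = 382 and t = 18, so σ² + t² = 706.
Cantelli's bound: 382/706 = 0.5411.

0.541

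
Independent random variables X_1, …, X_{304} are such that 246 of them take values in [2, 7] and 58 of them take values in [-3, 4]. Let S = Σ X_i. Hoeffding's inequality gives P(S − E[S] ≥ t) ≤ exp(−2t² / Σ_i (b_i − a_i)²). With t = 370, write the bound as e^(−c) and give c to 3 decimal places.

Σ(b_i − a_i)² = 246·5² + 58·7² = 8992.
c = 2t² / 8992 = 2·370² / 8992 = 30.4493.

30.449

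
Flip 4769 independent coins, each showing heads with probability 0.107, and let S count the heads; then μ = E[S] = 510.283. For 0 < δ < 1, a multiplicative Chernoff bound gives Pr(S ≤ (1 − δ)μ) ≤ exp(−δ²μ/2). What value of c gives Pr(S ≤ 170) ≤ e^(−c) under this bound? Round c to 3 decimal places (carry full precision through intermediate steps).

113.459

Write 170 = (1 − δ)μ, so δ = 1 − 170/510.283 = 0.6668515…
Then the exponent is δ²μ/2 = (μ − 170)²/(2μ) = 113.459120.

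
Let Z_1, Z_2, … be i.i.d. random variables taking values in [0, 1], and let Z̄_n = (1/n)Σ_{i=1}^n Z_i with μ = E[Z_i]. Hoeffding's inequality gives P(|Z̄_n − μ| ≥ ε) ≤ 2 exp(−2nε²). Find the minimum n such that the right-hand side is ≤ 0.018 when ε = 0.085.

326

Require 2·exp(−2nε²) ≤ 0.018, i.e. 2nε² ≥ ln(2/0.018) = 4.710531.
So n ≥ 4.710531 / (2·0.085²) = 325.988.
The smallest integer n is 326.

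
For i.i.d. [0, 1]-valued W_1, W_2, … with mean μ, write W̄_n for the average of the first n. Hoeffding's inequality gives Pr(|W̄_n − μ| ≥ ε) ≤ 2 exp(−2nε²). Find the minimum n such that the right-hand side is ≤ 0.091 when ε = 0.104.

Require 2·exp(−2nε²) ≤ 0.091, i.e. 2nε² ≥ ln(2/0.091) = 3.090043.
So n ≥ 3.090043 / (2·0.104²) = 142.846.
The smallest integer n is 143.

143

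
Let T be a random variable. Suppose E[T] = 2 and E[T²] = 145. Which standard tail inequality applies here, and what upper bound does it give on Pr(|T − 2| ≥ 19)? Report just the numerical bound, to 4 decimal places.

0.3906

The first two moments determine the variance, so Chebyshev's inequality is the sharpest standard bound available.
Var(T) = E[T²] − (E[T])² = 145 − 4 = 141.
Chebyshev's inequality: Pr(|T − μ| ≥ t) ≤ Var(T)/t² = 141/361 = 0.3906.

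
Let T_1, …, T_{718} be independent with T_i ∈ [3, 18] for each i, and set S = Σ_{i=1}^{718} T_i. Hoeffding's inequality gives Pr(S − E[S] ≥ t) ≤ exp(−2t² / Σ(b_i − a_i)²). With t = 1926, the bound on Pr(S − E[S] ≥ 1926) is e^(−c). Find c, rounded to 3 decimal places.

45.924

Σ(b_i − a_i)² = 718·(15)² = 161550.
c = 2t²/161550 = 2·1926²/161550 = 45.9236.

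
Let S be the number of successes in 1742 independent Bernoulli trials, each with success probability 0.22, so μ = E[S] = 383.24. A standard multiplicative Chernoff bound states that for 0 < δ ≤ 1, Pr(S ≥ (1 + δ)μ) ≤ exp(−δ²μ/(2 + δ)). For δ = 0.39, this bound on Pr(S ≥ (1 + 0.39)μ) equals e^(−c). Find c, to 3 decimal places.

24.389

c = δ²μ/(2 + δ) = 0.39²·383.24/(2 + 0.39) = 24.3895.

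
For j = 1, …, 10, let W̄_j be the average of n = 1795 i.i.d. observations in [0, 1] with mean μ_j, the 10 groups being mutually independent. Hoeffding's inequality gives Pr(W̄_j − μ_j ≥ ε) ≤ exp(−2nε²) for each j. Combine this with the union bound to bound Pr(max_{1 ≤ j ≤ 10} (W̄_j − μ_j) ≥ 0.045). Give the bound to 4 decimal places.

0.0070

Per-experiment Hoeffding bound: exp(−2·1795·0.045²) = exp(−7.26975) = 0.00069629.
Union bound over 10 events: 10·0.00069629 = 0.00696.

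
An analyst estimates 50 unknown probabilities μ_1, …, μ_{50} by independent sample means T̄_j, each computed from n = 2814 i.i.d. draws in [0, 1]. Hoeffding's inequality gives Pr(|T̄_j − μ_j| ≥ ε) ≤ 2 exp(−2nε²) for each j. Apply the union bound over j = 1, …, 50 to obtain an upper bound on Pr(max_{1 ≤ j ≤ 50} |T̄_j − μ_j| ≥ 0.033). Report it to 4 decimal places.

0.2179

Per-experiment Hoeffding bound: 2·exp(−2·2814·0.033²) = 2·exp(−6.12889) = 0.004358.
Union bound over 50 events: 50·0.004358 = 0.21790.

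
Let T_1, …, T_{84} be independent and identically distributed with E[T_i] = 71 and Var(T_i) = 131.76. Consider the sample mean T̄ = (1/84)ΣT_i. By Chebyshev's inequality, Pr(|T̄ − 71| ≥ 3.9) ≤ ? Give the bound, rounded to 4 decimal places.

Var(T̄) = Var(T_i)/n = 131.76/84 = 1.5686.
Chebyshev: Pr(|T̄ − 71| ≥ 3.9) ≤ Var(T̄)/(3.9)² = 131.76/(84·3.9²) = 0.1031.

0.1031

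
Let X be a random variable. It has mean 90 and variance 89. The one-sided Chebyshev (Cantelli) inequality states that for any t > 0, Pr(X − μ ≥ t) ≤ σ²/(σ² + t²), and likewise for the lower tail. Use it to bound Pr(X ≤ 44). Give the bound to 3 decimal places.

Here σ² = 89 and t = 46, so σ² + t² = 2205.
Cantelli's bound: 89/2205 = 0.0404.

0.040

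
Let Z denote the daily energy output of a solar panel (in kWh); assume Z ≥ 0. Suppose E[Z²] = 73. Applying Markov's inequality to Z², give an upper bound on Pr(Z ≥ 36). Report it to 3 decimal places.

Since Z ≥ 0, the event {Z ≥ 36} is the same as {Z² ≥ 1296}.
Markov's inequality applied to Z² gives Pr(Z² ≥ 1296) ≤ E[Z²]/1296 = 73/1296 = 0.0563.

0.056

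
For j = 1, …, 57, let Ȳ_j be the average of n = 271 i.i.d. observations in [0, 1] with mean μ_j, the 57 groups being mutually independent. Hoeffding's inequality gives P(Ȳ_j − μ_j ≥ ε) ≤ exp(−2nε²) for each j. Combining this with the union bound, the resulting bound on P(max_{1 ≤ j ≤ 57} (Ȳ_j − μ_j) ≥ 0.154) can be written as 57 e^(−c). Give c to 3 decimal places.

Union bound over the 57 events: P(max_{1 ≤ j ≤ 57} (Ȳ_j − μ_j) ≥ 0.154) ≤ 57·exp(−2nε²) = 57 exp(−2·271·0.154²).
So c = 2·271·0.154² = 12.8541.

12.854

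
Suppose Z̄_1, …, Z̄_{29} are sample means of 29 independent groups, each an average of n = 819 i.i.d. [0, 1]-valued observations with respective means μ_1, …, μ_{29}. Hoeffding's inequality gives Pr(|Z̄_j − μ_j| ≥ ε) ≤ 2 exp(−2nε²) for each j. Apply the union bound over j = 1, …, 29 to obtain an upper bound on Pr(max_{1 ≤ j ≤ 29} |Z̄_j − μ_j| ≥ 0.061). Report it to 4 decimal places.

0.1307

Per-experiment Hoeffding bound: 2·exp(−2·819·0.061²) = 2·exp(−6.09500) = 0.0045082.
Union bound over 29 events: 29·0.0045082 = 0.13074.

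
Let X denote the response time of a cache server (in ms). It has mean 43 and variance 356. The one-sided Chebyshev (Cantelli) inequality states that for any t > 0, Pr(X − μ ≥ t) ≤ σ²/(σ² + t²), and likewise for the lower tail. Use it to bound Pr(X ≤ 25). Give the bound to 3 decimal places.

Here σ² = 356 and t = 18, so σ² + t² = 680.
Cantelli's bound: 356/680 = 0.5235.

0.524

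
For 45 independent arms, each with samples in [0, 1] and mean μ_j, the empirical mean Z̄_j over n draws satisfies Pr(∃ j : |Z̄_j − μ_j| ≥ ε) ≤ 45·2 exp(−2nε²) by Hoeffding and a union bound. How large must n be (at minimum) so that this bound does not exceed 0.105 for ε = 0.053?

1203

Need 2·45·exp(−2nε²) ≤ 0.105, i.e. exp(−2nε²) ≤ 0.105/90.
So 2nε² ≥ ln(90/0.105) = 6.753605.
Hence n ≥ 6.753605/(2·0.053²) = 1202.137.
The smallest integer n is 1203.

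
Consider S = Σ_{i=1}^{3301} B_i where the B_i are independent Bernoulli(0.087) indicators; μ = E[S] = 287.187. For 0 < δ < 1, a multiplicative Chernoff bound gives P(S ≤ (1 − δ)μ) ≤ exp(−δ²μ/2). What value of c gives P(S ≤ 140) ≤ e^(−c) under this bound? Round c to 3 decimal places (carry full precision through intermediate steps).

37.718

Write 140 = (1 − δ)μ, so δ = 1 − 140/287.187 = 0.5125128…
Then the exponent is δ²μ/2 = (μ − 140)²/(2μ) = 37.717607.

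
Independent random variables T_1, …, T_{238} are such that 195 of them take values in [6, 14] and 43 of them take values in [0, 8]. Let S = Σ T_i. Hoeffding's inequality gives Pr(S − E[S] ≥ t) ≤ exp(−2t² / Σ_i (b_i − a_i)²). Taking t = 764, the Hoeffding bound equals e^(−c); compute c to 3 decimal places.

Σ(b_i − a_i)² = 195·8² + 43·8² = 15232.
c = 2t² / 15232 = 2·764² / 15232 = 76.6408.

76.641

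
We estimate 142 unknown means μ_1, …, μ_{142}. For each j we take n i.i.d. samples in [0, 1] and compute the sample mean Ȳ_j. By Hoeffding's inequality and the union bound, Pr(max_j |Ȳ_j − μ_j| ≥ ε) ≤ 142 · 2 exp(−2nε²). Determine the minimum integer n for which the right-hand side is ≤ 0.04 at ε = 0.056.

Need 2·142·exp(−2nε²) ≤ 0.04, i.e. exp(−2nε²) ≤ 0.04/284.
So 2nε² ≥ ln(284/0.04) = 8.867850.
Hence n ≥ 8.867850/(2·0.056²) = 1413.879.
The smallest integer n is 1414.

1414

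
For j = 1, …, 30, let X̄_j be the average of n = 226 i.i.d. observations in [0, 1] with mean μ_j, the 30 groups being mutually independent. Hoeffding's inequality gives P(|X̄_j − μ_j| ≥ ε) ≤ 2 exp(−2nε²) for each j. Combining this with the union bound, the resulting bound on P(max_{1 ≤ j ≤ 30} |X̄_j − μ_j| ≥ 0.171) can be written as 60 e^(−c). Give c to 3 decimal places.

13.217

Union bound over the 30 events: P(max_{1 ≤ j ≤ 30} |X̄_j − μ_j| ≥ 0.171) ≤ 30·2·exp(−2nε²) = 60 exp(−2·226·0.171²).
So c = 2·226·0.171² = 13.2169.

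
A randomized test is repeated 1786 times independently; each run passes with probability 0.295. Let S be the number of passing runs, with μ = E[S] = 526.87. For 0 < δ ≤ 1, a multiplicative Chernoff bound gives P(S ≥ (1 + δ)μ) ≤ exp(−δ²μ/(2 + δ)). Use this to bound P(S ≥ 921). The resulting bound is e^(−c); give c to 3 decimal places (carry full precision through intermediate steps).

107.288

Write 921 = (1 + δ)μ, so δ = 921/526.87 − 1 = 0.7480593…
Then the exponent is δ²μ/(2 + δ) = (921 − μ)² / (μ·(2 + δ)) = 107.287572.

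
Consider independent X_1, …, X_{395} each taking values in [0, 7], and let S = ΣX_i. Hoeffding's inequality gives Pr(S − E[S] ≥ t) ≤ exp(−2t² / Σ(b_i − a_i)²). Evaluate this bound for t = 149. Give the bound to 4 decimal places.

Σ(b_i − a_i)² = 395·(7)² = 19355.
Exponent = 2·149²/19355 = 2.2941.
Bound = exp(−2.2941) = 0.10085.

0.1009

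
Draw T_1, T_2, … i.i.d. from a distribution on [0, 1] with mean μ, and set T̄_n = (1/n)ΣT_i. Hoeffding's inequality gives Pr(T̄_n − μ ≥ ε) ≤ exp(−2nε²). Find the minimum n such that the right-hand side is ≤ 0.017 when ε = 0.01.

Require exp(−2nε²) ≤ 0.017, i.e. 2nε² ≥ ln(1/0.017) = 4.074542.
So n ≥ 4.074542 / (2·0.01²) = 20372.710.
The smallest integer n is 20373.

20373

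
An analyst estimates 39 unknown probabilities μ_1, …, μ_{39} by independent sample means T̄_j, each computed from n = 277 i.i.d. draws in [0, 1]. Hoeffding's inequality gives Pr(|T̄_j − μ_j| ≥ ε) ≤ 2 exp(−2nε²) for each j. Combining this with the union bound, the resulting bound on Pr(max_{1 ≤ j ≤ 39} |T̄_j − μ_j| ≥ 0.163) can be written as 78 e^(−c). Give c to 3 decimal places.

14.719

Union bound over the 39 events: Pr(max_{1 ≤ j ≤ 39} |T̄_j − μ_j| ≥ 0.163) ≤ 39·2·exp(−2nε²) = 78 exp(−2·277·0.163²).
So c = 2·277·0.163² = 14.7192.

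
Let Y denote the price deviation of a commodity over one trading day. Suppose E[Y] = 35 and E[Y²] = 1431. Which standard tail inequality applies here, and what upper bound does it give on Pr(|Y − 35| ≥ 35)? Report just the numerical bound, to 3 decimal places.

The first two moments determine the variance, so Chebyshev's inequality is the sharpest standard bound available.
Var(Y) = E[Y²] − (E[Y])² = 1431 − 1225 = 206.
Chebyshev's inequality: Pr(|Y − μ| ≥ t) ≤ Var(Y)/t² = 206/1225 = 0.1682.

0.168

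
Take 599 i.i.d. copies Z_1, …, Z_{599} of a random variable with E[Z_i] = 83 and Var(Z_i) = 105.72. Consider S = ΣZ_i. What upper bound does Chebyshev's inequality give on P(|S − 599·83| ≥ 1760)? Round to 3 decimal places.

0.020

Var(S) = n·Var(Z_i) = 599·105.72 = 63326.28.
Chebyshev: P(|S − 599·83| ≥ 1760) ≤ Var(S)/1760² = 63326.28/3097600 = 0.0204.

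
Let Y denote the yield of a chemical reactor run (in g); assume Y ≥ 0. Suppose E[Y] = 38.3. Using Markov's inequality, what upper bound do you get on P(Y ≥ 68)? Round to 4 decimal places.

Markov's inequality: for a non-negative random variable, P(Y ≥ a) ≤ E[Y]/a.
Here E[Y] = 38.3 and a = 68, so the bound is 38.3/68 = 0.5632.

0.5632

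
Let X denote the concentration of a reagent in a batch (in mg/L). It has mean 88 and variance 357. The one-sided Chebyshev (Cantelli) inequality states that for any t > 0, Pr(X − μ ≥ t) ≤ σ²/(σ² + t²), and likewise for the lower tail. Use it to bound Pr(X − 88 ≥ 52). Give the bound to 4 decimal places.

0.1166

Here σ² = 357 and t = 52, so σ² + t² = 3061.
Cantelli's bound: 357/3061 = 0.1166.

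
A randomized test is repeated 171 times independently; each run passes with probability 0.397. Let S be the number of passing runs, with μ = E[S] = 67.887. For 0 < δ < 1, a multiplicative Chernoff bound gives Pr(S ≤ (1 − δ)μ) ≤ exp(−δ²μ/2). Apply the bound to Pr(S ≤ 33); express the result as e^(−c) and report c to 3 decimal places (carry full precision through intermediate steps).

Write 33 = (1 − δ)μ, so δ = 1 − 33/67.887 = 0.5138981…
Then the exponent is δ²μ/2 = (μ − 33)²/(2μ) = 8.964181.

8.964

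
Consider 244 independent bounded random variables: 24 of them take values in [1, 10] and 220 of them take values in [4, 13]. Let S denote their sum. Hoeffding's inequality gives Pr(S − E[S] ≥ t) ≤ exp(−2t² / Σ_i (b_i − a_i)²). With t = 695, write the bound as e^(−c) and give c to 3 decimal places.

Σ(b_i − a_i)² = 24·9² + 220·9² = 19764.
c = 2t² / 19764 = 2·695² / 19764 = 48.8793.

48.879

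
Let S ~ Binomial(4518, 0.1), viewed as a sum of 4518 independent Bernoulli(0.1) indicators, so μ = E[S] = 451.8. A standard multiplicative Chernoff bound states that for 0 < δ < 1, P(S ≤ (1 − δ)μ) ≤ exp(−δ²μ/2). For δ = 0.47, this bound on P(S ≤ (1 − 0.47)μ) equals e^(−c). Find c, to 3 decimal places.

49.901

c = δ²μ/2 = 0.47²·451.8/2 = 49.9013.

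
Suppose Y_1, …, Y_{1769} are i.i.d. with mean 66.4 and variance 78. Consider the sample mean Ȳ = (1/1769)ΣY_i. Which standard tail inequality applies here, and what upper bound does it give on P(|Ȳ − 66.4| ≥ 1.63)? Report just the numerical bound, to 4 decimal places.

With mean and variance of each term known, Chebyshev's inequality bounds the deviation of the sum (or sample mean).
Var(Ȳ) = Var(Y_i)/n = 78/1769 = 0.044093.
Chebyshev: P(|Ȳ − 66.4| ≥ 1.63) ≤ Var(Ȳ)/(1.63)² = 78/(1769·1.63²) = 0.0166.

0.0166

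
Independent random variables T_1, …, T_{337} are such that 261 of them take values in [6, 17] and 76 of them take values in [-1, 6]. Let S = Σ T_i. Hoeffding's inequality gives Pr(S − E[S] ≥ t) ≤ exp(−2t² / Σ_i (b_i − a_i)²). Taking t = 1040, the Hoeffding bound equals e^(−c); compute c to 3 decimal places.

Σ(b_i − a_i)² = 261·11² + 76·7² = 35305.
c = 2t² / 35305 = 2·1040² / 35305 = 61.2718.

61.272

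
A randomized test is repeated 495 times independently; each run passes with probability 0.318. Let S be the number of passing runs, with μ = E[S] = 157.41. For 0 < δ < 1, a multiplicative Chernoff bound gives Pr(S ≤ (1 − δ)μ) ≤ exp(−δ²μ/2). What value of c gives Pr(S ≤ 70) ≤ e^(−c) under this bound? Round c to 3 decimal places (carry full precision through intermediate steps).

Write 70 = (1 − δ)μ, so δ = 1 − 70/157.41 = 0.5553014…
Then the exponent is δ²μ/2 = (μ − 70)²/(2μ) = 24.269450.

24.269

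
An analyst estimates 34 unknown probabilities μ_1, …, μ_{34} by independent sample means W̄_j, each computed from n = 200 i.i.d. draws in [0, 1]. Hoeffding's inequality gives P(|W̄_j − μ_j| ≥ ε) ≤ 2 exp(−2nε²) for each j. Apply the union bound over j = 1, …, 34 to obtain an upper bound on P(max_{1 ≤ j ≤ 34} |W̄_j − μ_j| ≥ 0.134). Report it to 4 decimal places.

0.0517

Per-experiment Hoeffding bound: 2·exp(−2·200·0.134²) = 2·exp(−7.18240) = 0.0015197.
Union bound over 34 events: 34·0.0015197 = 0.05167.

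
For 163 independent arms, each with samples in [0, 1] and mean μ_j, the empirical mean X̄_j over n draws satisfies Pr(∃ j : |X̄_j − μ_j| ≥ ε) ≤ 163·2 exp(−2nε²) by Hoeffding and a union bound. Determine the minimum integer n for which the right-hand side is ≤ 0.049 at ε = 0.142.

Need 2·163·exp(−2nε²) ≤ 0.049, i.e. exp(−2nε²) ≤ 0.049/326.
So 2nε² ≥ ln(326/0.049) = 8.802832.
Hence n ≥ 8.802832/(2·0.142²) = 218.281.
The smallest integer n is 219.

219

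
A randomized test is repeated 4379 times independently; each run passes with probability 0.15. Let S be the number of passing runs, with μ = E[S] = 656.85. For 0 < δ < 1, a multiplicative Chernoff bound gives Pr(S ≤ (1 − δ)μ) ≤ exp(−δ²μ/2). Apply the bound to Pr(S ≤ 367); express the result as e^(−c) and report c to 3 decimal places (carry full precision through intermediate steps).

63.951

Write 367 = (1 − δ)μ, so δ = 1 − 367/656.85 = 0.4412727…
Then the exponent is δ²μ/2 = (μ − 367)²/(2μ) = 63.951452.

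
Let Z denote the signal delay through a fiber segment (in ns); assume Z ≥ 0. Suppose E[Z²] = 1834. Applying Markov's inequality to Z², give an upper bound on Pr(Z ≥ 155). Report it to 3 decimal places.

0.076

Since Z ≥ 0, the event {Z ≥ 155} is the same as {Z² ≥ 24025}.
Markov's inequality applied to Z² gives Pr(Z² ≥ 24025) ≤ E[Z²]/24025 = 1834/24025 = 0.0763.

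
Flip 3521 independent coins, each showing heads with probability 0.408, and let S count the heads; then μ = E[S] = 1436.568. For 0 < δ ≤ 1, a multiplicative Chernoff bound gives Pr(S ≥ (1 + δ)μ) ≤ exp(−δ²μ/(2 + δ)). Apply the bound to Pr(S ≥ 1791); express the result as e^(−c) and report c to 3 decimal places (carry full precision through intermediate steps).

38.922

Write 1791 = (1 + δ)μ, so δ = 1791/1436.568 − 1 = 0.2467214…
Then the exponent is δ²μ/(2 + δ) = (1791 − μ)² / (μ·(2 + δ)) = 38.921579.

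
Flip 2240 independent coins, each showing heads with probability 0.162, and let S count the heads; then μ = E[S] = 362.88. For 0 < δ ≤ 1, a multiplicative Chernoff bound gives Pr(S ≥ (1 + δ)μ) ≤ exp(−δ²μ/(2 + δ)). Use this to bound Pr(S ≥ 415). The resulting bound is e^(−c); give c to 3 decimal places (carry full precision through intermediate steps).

3.492

Write 415 = (1 + δ)μ, so δ = 415/362.88 − 1 = 0.1436287…
Then the exponent is δ²μ/(2 + δ) = (415 − μ)² / (μ·(2 + δ)) = 3.492177.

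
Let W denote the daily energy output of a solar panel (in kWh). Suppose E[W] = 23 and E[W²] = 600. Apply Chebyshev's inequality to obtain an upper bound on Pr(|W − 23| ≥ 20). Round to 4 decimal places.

Var(W) = E[W²] − (E[W])² = 600 − 529 = 71.
Chebyshev's inequality: Pr(|W − μ| ≥ t) ≤ Var(W)/t² = 71/400 = 0.1775.

0.1775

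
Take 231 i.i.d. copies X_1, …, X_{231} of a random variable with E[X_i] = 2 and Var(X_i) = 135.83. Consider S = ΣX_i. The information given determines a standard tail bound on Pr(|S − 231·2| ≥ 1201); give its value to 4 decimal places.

With mean and variance of each term known, Chebyshev's inequality bounds the deviation of the sum (or sample mean).
Var(S) = n·Var(X_i) = 231·135.83 = 31376.73.
Chebyshev: Pr(|S − 231·2| ≥ 1201) ≤ Var(S)/1201² = 31376.73/1442401 = 0.0218.

0.0218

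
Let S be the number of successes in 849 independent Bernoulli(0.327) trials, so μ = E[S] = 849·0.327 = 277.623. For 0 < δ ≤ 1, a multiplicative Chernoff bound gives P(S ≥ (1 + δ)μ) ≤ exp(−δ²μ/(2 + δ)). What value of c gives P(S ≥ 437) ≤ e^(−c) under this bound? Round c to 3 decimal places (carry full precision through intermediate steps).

35.545

Write 437 = (1 + δ)μ, so δ = 437/277.623 − 1 = 0.5740771…
Then the exponent is δ²μ/(2 + δ) = (437 − μ)² / (μ·(2 + δ)) = 35.544655.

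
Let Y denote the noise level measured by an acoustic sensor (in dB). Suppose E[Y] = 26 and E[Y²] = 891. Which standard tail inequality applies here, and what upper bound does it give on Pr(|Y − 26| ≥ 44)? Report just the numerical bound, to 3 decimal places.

The first two moments determine the variance, so Chebyshev's inequality is the sharpest standard bound available.
Var(Y) = E[Y²] − (E[Y])² = 891 − 676 = 215.
Chebyshev's inequality: Pr(|Y − μ| ≥ t) ≤ Var(Y)/t² = 215/1936 = 0.1111.

0.111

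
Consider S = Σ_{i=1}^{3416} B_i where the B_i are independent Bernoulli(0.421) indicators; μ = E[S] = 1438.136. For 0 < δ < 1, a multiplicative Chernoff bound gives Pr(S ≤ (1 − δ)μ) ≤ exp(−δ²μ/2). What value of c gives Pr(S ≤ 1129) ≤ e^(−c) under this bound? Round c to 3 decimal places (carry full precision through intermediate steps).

33.225

Write 1129 = (1 − δ)μ, so δ = 1 − 1129/1438.136 = 0.214956…
Then the exponent is δ²μ/2 = (μ − 1129)²/(2μ) = 33.225323.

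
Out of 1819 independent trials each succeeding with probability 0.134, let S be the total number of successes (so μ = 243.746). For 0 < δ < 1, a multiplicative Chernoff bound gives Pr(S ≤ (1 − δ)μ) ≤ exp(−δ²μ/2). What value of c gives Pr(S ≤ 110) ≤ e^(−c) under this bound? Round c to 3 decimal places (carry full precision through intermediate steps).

Write 110 = (1 − δ)μ, so δ = 1 − 110/243.746 = 0.5487105…
Then the exponent is δ²μ/2 = (μ − 110)²/(2μ) = 36.693920.

36.694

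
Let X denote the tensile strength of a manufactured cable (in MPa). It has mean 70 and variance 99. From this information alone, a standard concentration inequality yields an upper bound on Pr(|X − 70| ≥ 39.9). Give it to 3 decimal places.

Mean and variance are known, so Chebyshev's inequality applies.
Chebyshev: Pr(|X − μ| ≥ t) ≤ Var(X)/t².
Bound = 99 / 1592.01 = 0.0622.

0.062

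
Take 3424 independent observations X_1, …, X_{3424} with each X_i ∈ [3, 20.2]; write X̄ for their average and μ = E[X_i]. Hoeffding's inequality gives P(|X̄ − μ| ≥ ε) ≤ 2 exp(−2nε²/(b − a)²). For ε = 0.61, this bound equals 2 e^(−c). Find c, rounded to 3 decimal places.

c = 2nε²/(b − a)² = 2·3424·0.61² / 17.2² = 8.6132.

8.613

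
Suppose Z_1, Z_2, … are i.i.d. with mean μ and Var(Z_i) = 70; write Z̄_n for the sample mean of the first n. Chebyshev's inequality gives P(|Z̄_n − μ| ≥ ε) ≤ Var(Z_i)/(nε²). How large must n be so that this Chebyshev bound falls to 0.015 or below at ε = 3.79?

325

Require 70/(n·3.79²) ≤ 0.015, i.e. n ≥ 70/(0.015·3.79²) = 324.884.
The smallest integer n is 325.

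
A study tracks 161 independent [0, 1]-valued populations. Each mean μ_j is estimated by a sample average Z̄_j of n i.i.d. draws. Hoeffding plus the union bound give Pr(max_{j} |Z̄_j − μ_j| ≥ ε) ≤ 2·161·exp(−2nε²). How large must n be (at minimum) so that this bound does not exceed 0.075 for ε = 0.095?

Need 2·161·exp(−2nε²) ≤ 0.075, i.e. exp(−2nε²) ≤ 0.075/322.
So 2nε² ≥ ln(322/0.075) = 8.364819.
Hence n ≥ 8.364819/(2·0.095²) = 463.425.
The smallest integer n is 464.

464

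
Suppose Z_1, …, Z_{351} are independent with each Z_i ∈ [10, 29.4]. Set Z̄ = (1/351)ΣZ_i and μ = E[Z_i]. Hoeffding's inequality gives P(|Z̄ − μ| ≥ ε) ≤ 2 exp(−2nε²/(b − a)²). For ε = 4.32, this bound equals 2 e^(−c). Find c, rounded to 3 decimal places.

34.810

c = 2nε²/(b − a)² = 2·351·4.32² / 19.4² = 34.8098.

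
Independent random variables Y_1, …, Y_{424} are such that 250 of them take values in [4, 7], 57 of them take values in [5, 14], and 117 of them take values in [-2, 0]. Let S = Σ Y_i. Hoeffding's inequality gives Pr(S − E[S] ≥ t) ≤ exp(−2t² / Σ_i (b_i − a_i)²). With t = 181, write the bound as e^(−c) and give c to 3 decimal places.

8.933

Σ(b_i − a_i)² = 250·3² + 57·9² + 117·2² = 7335.
c = 2t² / 7335 = 2·181² / 7335 = 8.9328.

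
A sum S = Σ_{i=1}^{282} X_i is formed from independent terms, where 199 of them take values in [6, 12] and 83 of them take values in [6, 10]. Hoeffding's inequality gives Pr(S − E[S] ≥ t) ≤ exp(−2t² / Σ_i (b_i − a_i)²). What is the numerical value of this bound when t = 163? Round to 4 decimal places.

Σ(b_i − a_i)² = 199·6² + 83·4² = 8492.
Exponent = 2·163² / 8492 = 6.25742.
Bound = exp(−6.25742) = 0.00192.

0.0019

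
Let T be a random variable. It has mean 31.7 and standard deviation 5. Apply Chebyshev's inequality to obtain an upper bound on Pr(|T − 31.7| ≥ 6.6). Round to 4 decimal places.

Chebyshev: Pr(|T − μ| ≥ t) ≤ Var(T)/t².
Var(T) = σ² = 5² = 25.
Bound = 25 / 43.56 = 0.5739.

0.5739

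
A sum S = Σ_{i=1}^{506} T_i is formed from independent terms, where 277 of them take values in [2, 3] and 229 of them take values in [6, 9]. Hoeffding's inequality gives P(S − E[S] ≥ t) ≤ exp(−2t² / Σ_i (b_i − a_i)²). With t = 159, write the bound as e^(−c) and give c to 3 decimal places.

21.626

Σ(b_i − a_i)² = 277·1² + 229·3² = 2338.
c = 2t² / 2338 = 2·159² / 2338 = 21.6262.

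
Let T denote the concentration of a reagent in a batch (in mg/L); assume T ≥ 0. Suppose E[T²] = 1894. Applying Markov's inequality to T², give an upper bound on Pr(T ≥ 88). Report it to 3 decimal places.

Since T ≥ 0, the event {T ≥ 88} is the same as {T² ≥ 7744}.
Markov's inequality applied to T² gives Pr(T² ≥ 7744) ≤ E[T²]/7744 = 1894/7744 = 0.2446.

0.245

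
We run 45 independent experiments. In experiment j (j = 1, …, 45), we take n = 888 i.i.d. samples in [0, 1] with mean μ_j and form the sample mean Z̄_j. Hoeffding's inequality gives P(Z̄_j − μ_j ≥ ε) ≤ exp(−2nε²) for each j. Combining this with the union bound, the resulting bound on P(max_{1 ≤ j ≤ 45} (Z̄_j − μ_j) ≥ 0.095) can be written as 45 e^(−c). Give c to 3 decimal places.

16.028

Union bound over the 45 events: P(max_{1 ≤ j ≤ 45} (Z̄_j − μ_j) ≥ 0.095) ≤ 45·exp(−2nε²) = 45 exp(−2·888·0.095²).
So c = 2·888·0.095² = 16.0284.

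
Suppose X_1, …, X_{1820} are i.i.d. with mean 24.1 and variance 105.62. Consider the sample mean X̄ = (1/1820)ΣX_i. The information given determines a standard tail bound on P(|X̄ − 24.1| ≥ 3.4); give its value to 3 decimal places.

0.005

With mean and variance of each term known, Chebyshev's inequality bounds the deviation of the sum (or sample mean).
Var(X̄) = Var(X_i)/n = 105.62/1820 = 0.058033.
Chebyshev: P(|X̄ − 24.1| ≥ 3.4) ≤ Var(X̄)/(3.4)² = 105.62/(1820·3.4²) = 0.0050.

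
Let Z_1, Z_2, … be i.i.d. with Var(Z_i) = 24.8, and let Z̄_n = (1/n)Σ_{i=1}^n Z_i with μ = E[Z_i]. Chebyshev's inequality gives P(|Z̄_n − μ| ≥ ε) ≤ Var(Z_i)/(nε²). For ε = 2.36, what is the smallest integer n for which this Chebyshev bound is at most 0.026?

Require 24.8/(n·2.36²) ≤ 0.026, i.e. n ≥ 24.8/(0.026·2.36²) = 171.259.
The smallest integer n is 172.

172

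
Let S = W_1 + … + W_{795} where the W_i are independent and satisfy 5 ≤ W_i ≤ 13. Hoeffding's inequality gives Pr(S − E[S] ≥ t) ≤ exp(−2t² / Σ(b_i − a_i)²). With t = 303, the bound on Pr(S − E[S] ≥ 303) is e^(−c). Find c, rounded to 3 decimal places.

Σ(b_i − a_i)² = 795·(8)² = 50880.
c = 2t²/50880 = 2·303²/50880 = 3.6088.

3.609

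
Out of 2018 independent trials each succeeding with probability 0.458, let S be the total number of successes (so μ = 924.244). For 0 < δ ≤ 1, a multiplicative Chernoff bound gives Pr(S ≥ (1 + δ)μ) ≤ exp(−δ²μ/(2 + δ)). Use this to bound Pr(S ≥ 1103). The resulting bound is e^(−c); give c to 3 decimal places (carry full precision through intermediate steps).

15.762

Write 1103 = (1 + δ)μ, so δ = 1103/924.244 − 1 = 0.1934078…
Then the exponent is δ²μ/(2 + δ) = (1103 − μ)² / (μ·(2 + δ)) = 15.762142.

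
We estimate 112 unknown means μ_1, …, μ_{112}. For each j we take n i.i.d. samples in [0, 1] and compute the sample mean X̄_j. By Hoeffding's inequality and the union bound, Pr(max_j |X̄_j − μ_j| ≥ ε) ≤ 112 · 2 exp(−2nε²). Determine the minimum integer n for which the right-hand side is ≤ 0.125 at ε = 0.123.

Need 2·112·exp(−2nε²) ≤ 0.125, i.e. exp(−2nε²) ≤ 0.125/224.
So 2nε² ≥ ln(224/0.125) = 7.491088.
Hence n ≥ 7.491088/(2·0.123²) = 247.574.
The smallest integer n is 248.

248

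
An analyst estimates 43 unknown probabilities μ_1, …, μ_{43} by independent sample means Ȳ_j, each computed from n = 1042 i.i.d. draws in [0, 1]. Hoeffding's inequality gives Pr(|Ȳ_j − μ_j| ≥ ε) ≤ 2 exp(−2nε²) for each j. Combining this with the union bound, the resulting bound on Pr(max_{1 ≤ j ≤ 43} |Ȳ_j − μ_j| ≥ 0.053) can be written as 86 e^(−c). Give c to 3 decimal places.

Union bound over the 43 events: Pr(max_{1 ≤ j ≤ 43} |Ȳ_j − μ_j| ≥ 0.053) ≤ 43·2·exp(−2nε²) = 86 exp(−2·1042·0.053²).
So c = 2·1042·0.053² = 5.8540.

5.854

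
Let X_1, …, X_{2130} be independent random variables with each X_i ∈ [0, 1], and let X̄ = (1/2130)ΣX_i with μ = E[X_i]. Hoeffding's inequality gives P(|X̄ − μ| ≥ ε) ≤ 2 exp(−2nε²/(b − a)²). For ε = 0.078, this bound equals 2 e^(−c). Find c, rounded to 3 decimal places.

25.918

c = 2nε²/(b − a)² = 2·2130·0.078² / 1² = 25.9178.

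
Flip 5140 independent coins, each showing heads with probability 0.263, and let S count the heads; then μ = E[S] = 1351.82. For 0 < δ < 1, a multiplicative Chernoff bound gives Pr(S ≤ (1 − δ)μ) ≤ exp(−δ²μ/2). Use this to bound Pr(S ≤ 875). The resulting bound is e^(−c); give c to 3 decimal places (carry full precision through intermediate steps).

84.093

Write 875 = (1 − δ)μ, so δ = 1 − 875/1351.82 = 0.3527245…
Then the exponent is δ²μ/2 = (μ − 875)²/(2μ) = 84.093042.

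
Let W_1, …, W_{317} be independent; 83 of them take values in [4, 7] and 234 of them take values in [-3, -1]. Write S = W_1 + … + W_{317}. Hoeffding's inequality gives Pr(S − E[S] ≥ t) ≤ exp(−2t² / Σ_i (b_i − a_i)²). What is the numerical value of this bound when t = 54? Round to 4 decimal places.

0.0313

Σ(b_i − a_i)² = 83·3² + 234·2² = 1683.
Exponent = 2·54² / 1683 = 3.46524.
Bound = exp(−3.46524) = 0.03127.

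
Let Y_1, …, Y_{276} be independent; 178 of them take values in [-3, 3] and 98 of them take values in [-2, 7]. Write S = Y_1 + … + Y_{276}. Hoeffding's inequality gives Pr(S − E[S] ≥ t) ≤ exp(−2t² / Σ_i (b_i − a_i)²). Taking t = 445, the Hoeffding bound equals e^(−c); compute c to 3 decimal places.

Σ(b_i − a_i)² = 178·6² + 98·9² = 14346.
c = 2t² / 14346 = 2·445² / 14346 = 27.6070.

27.607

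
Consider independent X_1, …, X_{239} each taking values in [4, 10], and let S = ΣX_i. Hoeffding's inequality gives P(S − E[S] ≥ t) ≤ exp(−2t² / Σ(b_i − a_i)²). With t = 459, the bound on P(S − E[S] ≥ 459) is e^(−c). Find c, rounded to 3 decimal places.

48.973

Σ(b_i − a_i)² = 239·(6)² = 8604.
c = 2t²/8604 = 2·459²/8604 = 48.9728.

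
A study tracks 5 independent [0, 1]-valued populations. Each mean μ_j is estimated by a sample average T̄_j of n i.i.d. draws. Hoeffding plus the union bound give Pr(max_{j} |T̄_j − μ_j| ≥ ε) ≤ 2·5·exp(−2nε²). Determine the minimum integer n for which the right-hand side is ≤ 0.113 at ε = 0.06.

623

Need 2·5·exp(−2nε²) ≤ 0.113, i.e. exp(−2nε²) ≤ 0.113/10.
So 2nε² ≥ ln(10/0.113) = 4.482953.
Hence n ≥ 4.482953/(2·0.06²) = 622.632.
The smallest integer n is 623.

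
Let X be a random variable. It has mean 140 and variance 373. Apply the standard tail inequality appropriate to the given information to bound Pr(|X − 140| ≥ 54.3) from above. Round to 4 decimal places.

0.1265

Mean and variance are known, so Chebyshev's inequality applies.
Chebyshev: Pr(|X − μ| ≥ t) ≤ Var(X)/t².
Bound = 373 / 2948.49 = 0.1265.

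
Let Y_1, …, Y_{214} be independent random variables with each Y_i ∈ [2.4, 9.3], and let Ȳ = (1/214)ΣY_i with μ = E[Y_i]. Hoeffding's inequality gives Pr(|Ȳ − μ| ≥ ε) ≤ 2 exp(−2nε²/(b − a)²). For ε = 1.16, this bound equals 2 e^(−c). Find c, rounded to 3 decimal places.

12.097

c = 2nε²/(b − a)² = 2·214·1.16² / 6.9² = 12.0966.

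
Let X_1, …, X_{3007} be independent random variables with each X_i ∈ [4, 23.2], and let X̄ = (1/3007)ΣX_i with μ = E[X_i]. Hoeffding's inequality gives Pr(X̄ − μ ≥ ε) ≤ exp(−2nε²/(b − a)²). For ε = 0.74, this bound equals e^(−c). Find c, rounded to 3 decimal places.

8.934

c = 2nε²/(b − a)² = 2·3007·0.74² / 19.2² = 8.9336.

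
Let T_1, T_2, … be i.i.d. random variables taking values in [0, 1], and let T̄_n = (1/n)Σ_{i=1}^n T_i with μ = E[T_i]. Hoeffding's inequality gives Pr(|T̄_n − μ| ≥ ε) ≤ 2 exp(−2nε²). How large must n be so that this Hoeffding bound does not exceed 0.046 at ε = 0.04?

1179

Require 2·exp(−2nε²) ≤ 0.046, i.e. 2nε² ≥ ln(2/0.046) = 3.772261.
So n ≥ 3.772261 / (2·0.04²) = 1178.832.
The smallest integer n is 1179.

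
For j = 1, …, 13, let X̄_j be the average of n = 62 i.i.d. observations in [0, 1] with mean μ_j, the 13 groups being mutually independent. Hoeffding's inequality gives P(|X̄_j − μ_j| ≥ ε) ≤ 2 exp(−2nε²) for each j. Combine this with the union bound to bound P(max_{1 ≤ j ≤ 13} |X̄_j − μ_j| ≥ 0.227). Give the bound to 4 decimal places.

0.0437

Per-experiment Hoeffding bound: 2·exp(−2·62·0.227²) = 2·exp(−6.38960) = 0.0033579.
Union bound over 13 events: 13·0.0033579 = 0.04365.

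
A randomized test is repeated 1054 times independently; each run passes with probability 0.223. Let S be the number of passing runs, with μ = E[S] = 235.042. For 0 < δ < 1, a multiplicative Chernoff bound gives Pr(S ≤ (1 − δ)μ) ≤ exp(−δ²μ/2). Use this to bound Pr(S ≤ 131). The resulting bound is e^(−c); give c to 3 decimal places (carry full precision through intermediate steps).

23.027

Write 131 = (1 − δ)μ, so δ = 1 − 131/235.042 = 0.4426528…
Then the exponent is δ²μ/2 = (μ − 131)²/(2μ) = 23.027241.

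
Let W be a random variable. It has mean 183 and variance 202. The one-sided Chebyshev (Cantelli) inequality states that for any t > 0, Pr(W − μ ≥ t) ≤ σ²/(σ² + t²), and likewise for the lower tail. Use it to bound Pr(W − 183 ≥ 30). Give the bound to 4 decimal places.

0.1833

Here σ² = 202 and t = 30, so σ² + t² = 1102.
Cantelli's bound: 202/1102 = 0.1833.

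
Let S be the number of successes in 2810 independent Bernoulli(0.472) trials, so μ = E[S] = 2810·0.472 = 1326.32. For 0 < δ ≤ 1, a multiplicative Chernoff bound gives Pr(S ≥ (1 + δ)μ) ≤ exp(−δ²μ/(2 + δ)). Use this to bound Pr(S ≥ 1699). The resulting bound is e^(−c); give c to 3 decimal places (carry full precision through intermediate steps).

45.909

Write 1699 = (1 + δ)μ, so δ = 1699/1326.32 − 1 = 0.280988…
Then the exponent is δ²μ/(2 + δ) = (1699 − μ)² / (μ·(2 + δ)) = 45.909319.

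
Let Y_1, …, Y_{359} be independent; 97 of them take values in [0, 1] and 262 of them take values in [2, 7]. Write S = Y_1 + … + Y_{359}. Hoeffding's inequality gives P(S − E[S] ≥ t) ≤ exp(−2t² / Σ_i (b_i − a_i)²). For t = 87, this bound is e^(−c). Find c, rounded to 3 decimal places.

Σ(b_i − a_i)² = 97·1² + 262·5² = 6647.
c = 2t² / 6647 = 2·87² / 6647 = 2.2774.

2.277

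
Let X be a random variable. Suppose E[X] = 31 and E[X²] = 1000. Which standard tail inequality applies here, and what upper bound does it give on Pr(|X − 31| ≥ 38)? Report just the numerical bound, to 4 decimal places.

0.0270

The first two moments determine the variance, so Chebyshev's inequality is the sharpest standard bound available.
Var(X) = E[X²] − (E[X])² = 1000 − 961 = 39.
Chebyshev's inequality: Pr(|X − μ| ≥ t) ≤ Var(X)/t² = 39/1444 = 0.0270.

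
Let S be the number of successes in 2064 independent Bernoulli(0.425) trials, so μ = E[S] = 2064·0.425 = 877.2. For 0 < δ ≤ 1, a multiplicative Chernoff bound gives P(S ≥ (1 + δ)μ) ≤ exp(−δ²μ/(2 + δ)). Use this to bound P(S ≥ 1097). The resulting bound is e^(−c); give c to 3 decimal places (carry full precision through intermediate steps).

Write 1097 = (1 + δ)μ, so δ = 1097/877.2 − 1 = 0.25057…
Then the exponent is δ²μ/(2 + δ) = (1097 − μ)² / (μ·(2 + δ)) = 24.471705.

24.472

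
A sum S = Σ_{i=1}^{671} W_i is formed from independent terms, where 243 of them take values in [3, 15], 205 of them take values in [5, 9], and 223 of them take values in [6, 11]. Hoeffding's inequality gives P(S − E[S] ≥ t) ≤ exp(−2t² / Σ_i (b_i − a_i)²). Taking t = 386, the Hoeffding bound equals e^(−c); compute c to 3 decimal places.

6.796

Σ(b_i − a_i)² = 243·12² + 205·4² + 223·5² = 43847.
c = 2t² / 43847 = 2·386² / 43847 = 6.7962.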